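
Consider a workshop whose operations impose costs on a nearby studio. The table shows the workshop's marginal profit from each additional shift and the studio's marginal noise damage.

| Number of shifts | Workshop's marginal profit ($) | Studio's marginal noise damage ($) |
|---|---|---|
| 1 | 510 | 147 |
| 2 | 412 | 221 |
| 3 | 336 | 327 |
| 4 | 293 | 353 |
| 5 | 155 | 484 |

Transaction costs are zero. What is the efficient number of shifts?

3

Bargaining reaches the level where marginal profit last exceeds marginal noise damage.
That holds through level 3 (336 ≥ 327) but not at 4 (293 < 353).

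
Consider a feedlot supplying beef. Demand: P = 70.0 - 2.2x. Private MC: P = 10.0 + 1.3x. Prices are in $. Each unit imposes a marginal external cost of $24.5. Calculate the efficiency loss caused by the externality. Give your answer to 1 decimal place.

Market equilibrium (private): 10.0 + 1.3x = 70.0 - 2.2x → x_m = 17.1429.
Social marginal cost = private MC + MEC = 34.5 + 1.3x.
Set SMC = demand: 34.5 + 1.3x = 70.0 - 2.2x → x* = 10.1429.
The welfare-loss triangle has base |x_m − x*| and height MEC(x_m) (the vertical gap between SMC and demand is zero at x* and MEC at x_m).
DWL = ½ × 7.0000 × 24.5000 = 85.7500.

DWL = $85.8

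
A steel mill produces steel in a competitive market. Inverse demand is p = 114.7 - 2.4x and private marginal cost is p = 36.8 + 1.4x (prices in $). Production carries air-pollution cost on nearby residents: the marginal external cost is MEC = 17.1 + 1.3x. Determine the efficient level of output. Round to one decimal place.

Social marginal cost = private MC + MEC = 53.9 + 2.7x.
Set SMC = demand: 53.9 + 2.7x = 114.7 - 2.4x → x* = 11.9216.

x* = 11.9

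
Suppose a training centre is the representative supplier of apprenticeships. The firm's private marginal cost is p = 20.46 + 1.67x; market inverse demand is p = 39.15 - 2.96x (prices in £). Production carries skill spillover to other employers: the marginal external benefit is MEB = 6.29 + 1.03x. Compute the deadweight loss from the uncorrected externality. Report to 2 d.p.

Market equilibrium (private): 20.46 + 1.67x = 39.15 - 2.96x → x_m = 4.0367.
Social marginal cost = private MC − MEB = 14.17 + 0.64x.
Set SMC = demand: 14.17 + 0.64x = 39.15 - 2.96x → x* = 6.9389.
Height of the DWL triangle at x_m is demand(x_m) − SMC(x_m) = MEB(x_m) = 10.4478.
DWL = ½ × 2.9022 × 10.4478 = 15.1608.

DWL = £15.16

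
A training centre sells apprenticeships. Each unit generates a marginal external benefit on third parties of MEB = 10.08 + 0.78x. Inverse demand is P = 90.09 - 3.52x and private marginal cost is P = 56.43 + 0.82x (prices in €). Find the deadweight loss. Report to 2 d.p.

Market equilibrium (private): 56.43 + 0.82x = 90.09 - 3.52x → x_m = 7.7558.
Social marginal cost = private MC − MEB = 46.35 + 0.04x.
Set SMC = demand: 46.35 + 0.04x = 90.09 - 3.52x → x* = 12.2865.
Between x* and x_m the wedge demand − SMC runs linearly from 0 to MEB(x_m), so the loss is a triangle.
DWL = ½ × 4.5307 × 16.1295 = 36.5390.

DWL = €36.54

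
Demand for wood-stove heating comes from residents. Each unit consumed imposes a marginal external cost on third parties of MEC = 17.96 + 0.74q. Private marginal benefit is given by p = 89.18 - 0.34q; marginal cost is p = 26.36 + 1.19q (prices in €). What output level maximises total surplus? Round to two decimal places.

Social marginal benefit = demand − MEC = 71.22 - 1.08q.
Set SMB = MC: 71.22 - 1.08q = 26.36 + 1.19q → q* = 19.7621.

q* = 19.76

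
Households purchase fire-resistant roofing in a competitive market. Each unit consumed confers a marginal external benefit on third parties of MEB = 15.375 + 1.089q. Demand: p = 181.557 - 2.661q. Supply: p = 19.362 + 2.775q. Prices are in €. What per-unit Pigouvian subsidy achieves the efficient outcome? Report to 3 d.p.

Social marginal benefit = demand + MEB = 196.932 - 1.572q.
Set SMB = MC: 196.932 - 1.572q = 19.362 + 2.775q → q* = 40.8489.
The Pigouvian subsidy equals MEB at q*: 15.375 + 1.089×40.8489 = 59.8595.

subsidy = €59.859 per unit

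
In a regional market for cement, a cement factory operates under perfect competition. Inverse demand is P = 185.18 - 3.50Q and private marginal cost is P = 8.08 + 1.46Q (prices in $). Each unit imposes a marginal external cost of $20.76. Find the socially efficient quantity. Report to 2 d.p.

Social marginal cost = private MC + MEC = 28.84 + 1.46Q.
Set SMC = demand: 28.84 + 1.46Q = 185.18 - 3.50Q → Q* = 31.5202.

Q* = 31.52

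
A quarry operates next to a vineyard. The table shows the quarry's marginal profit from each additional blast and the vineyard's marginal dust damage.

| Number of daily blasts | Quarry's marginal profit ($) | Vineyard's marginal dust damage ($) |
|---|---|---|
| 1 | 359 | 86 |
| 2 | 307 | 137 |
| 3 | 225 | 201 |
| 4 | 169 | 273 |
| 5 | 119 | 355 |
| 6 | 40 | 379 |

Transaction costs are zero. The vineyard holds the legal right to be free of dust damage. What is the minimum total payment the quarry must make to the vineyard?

Efficient level: marginal profit ≥ marginal dust damage through level 3, so k* = 3.
With the vineyard holding the right, the quarry must at least compensate total damage at k*: 86 + 137 + 201 = 424.

$424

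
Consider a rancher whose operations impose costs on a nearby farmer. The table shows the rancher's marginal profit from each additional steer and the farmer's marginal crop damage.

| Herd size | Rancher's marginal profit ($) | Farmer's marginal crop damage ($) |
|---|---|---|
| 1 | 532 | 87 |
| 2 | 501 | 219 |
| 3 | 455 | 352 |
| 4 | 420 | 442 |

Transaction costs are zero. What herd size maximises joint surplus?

3

Bargaining reaches the level where marginal profit last exceeds marginal crop damage.
That holds through level 3 (455 ≥ 352) but not at 4 (420 < 442).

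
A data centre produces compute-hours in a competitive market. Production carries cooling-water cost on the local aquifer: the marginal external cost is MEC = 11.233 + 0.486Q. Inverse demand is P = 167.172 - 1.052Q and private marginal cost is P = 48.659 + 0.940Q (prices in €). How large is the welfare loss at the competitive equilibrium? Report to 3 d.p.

Market equilibrium (private): 48.659 + 0.940Q = 167.172 - 1.052Q → Q_m = 59.4945.
Social marginal cost = private MC + MEC = 59.892 + 1.426Q.
Set SMC = demand: 59.892 + 1.426Q = 167.172 - 1.052Q → Q* = 43.2930.
Between Q* and Q_m the wedge SMC − demand runs linearly from 0 to MEC(Q_m), so the loss is a triangle.
DWL = ½ × 16.2015 × 40.1473 = 325.2232.

DWL = €325.223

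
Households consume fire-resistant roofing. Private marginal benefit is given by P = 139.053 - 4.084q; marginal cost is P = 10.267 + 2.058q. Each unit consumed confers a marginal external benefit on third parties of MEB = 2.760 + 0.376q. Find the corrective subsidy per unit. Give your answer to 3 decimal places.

Social marginal benefit = demand + MEB = 141.813 - 3.708q.
Set SMB = MC: 141.813 - 3.708q = 10.267 + 2.058q → q* = 22.8141.
The Pigouvian subsidy equals MEB at q*: 2.760 + 0.376×22.8141 = 11.3381.

subsidy = 11.338 per unit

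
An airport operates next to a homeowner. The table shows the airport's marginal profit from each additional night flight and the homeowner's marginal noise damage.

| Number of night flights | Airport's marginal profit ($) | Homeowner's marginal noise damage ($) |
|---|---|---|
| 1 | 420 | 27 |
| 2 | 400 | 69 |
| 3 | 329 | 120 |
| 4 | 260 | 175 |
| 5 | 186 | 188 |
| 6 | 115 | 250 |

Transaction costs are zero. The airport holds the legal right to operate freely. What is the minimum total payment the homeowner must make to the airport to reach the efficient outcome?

Left alone the airport would choose level 6 (marginal profit stays positive).
Efficient level: k* = 4 (marginal profit ≥ marginal noise damage through 4).
The homeowner must at least cover the airport's forgone profit from cutting 6→4: 186 + 115 = 301.

$301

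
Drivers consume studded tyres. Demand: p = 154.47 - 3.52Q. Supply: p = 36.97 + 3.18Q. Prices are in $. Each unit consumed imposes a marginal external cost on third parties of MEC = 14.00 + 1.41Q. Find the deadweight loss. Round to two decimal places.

DWL = $92.47

Market equilibrium (private): 36.97 + 3.18Q = 154.47 - 3.52Q → Q_m = 17.5373.
Social marginal benefit = demand − MEC = 140.47 - 4.93Q.
Set SMB = MC: 140.47 - 4.93Q = 36.97 + 3.18Q → Q* = 12.7620.
Between Q* and Q_m the wedge MC − SMB runs linearly from 0 to MEC(Q_m), so the loss is a triangle.
DWL = ½ × 4.7753 × 38.7276 = 92.4680.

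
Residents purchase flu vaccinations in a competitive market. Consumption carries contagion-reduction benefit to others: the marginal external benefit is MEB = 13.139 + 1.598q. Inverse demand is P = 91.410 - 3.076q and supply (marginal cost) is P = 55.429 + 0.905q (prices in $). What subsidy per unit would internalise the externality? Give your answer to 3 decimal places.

subsidy = $46.078 per unit

Social marginal benefit = demand + MEB = 104.549 - 1.478q.
Set SMB = MC: 104.549 - 1.478q = 55.429 + 0.905q → q* = 20.6127.
The Pigouvian subsidy equals MEB at q*: 13.139 + 1.598×20.6127 = 46.0781.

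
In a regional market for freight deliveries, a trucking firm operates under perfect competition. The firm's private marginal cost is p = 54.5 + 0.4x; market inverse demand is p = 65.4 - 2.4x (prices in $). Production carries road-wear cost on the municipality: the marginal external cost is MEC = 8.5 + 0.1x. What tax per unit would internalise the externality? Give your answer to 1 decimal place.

tax = $8.6 per unit

Social marginal cost = private MC + MEC = 63.0 + 0.5x.
Set SMC = demand: 63.0 + 0.5x = 65.4 - 2.4x → x* = 0.8276.
The Pigouvian tax equals MEC at x*: 8.5 + 0.1×0.8276 = 8.5828.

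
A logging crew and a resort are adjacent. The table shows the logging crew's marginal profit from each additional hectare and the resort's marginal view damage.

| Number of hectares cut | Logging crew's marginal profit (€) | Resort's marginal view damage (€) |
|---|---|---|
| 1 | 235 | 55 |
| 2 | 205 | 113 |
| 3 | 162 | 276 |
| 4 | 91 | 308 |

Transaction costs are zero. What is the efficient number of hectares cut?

2

Bargaining reaches the level where marginal profit last exceeds marginal view damage.
That holds through level 2 (205 ≥ 113) but not at 3 (162 < 276).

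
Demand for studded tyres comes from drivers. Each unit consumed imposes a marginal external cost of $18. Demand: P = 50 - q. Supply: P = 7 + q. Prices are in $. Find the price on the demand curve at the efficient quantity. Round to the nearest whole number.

P = $38

Social marginal benefit = demand − MEC = 32 - q.
Set SMB = MC: 32 - q = 7 + q → q* = 12.5000.
Consumer price on the demand curve at q*: 50 − 1×12.5000 = 37.5000.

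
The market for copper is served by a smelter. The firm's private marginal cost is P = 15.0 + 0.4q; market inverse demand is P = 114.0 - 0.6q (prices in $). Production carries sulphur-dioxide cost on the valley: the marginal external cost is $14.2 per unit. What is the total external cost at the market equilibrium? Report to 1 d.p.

$1405.8

Market equilibrium (private): 15.0 + 0.4q = 114.0 - 0.6q → q_m = 99.0000.
Total external cost = MEC × q_m = 14.2 × 99.0000 = 1405.8000.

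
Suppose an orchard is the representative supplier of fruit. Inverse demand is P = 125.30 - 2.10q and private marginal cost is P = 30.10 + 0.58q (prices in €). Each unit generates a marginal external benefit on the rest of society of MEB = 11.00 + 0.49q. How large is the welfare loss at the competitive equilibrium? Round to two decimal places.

Market equilibrium (private): 30.10 + 0.58q = 125.30 - 2.10q → q_m = 35.5224.
Social marginal cost = private MC − MEB = 19.10 + 0.09q.
Set SMC = demand: 19.10 + 0.09q = 125.30 - 2.10q → q* = 48.4932.
Height of the DWL triangle at q_m is demand(q_m) − SMC(q_m) = MEB(q_m) = 28.4060.
DWL = ½ × 12.9708 × 28.4060 = 184.2243.

DWL = €184.22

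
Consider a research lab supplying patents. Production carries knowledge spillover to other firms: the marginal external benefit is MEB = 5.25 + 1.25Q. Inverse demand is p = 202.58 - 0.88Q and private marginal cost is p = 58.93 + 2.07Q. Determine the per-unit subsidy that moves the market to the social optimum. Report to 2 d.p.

Social marginal cost = private MC − MEB = 53.68 + 0.82Q.
Set SMC = demand: 53.68 + 0.82Q = 202.58 - 0.88Q → Q* = 87.5882.
The Pigouvian subsidy equals MEB at Q*: 5.25 + 1.25×87.5882 = 114.7353.

subsidy = 114.74 per unit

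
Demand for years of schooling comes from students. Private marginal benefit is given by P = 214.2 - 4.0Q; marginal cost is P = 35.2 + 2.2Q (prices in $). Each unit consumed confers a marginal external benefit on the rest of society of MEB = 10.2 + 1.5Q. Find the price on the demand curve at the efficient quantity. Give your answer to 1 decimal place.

Social marginal benefit = demand + MEB = 224.4 - 2.5Q.
Set SMB = MC: 224.4 - 2.5Q = 35.2 + 2.2Q → Q* = 40.2553.
Consumer price on the demand curve at Q*: 214.2 − 4.0×40.2553 = 53.1788.

P = $53.2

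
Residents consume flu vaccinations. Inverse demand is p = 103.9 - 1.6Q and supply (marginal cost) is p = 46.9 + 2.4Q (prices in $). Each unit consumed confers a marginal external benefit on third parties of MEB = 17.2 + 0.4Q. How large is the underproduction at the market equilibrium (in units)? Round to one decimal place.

6.4 units

Market equilibrium (private): 46.9 + 2.4Q = 103.9 - 1.6Q → Q_m = 14.2500.
Social marginal benefit = demand + MEB = 121.1 - 1.2Q.
Set SMB = MC: 121.1 - 1.2Q = 46.9 + 2.4Q → Q* = 20.6111.
Gap = |14.2500 − 20.6111| = 6.3611.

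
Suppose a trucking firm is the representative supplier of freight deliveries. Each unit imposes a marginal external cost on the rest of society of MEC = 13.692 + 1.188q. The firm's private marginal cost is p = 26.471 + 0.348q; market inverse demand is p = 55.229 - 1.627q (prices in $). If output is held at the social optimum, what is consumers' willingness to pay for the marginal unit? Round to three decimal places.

P = $47.479

Social marginal cost = private MC + MEC = 40.163 + 1.536q.
Set SMC = demand: 40.163 + 1.536q = 55.229 - 1.627q → q* = 4.7632.
Consumer price on the demand curve at q*: 55.229 − 1.627×4.7632 = 47.4793.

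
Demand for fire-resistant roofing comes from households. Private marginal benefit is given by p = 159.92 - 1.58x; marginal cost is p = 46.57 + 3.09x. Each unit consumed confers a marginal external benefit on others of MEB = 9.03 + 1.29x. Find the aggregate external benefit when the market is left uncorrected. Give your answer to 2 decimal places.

599.16

Market equilibrium (private): 46.57 + 3.09x = 159.92 - 1.58x → x_m = 24.2719.
Total external benefit = ∫₀^{x_m} (9.03 + 1.29x) dx = 9.03×24.2719 + ½×1.29×24.2719² = 599.1610.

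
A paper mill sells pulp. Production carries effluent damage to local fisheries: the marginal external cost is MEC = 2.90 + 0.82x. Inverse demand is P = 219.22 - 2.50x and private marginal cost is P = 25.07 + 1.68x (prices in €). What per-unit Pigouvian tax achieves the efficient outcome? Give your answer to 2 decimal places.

tax = €34.27 per unit

Social marginal cost = private MC + MEC = 27.97 + 2.50x.
Set SMC = demand: 27.97 + 2.50x = 219.22 - 2.50x → x* = 38.2500.
The Pigouvian tax equals MEC at x*: 2.90 + 0.82×38.2500 = 34.2650.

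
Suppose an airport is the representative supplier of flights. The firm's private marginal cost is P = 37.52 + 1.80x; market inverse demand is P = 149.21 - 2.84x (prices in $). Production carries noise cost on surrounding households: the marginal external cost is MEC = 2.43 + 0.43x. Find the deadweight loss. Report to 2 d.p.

DWL = $16.11

Market equilibrium (private): 37.52 + 1.80x = 149.21 - 2.84x → x_m = 24.0711.
Social marginal cost = private MC + MEC = 39.95 + 2.23x.
Set SMC = demand: 39.95 + 2.23x = 149.21 - 2.84x → x* = 21.5503.
The welfare-loss triangle has base |x_m − x*| and height MEC(x_m) (the vertical gap between SMC and demand is zero at x* and MEC at x_m).
DWL = ½ × 2.5208 × 12.7806 = 16.1087.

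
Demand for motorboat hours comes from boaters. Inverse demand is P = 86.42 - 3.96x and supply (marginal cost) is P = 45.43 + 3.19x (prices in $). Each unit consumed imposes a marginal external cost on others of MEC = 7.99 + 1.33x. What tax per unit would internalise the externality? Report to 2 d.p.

Social marginal benefit = demand − MEC = 78.43 - 5.29x.
Set SMB = MC: 78.43 - 5.29x = 45.43 + 3.19x → x* = 3.8915.
The Pigouvian tax equals MEC at x*: 7.99 + 1.33×3.8915 = 13.1657.

tax = $13.17 per unit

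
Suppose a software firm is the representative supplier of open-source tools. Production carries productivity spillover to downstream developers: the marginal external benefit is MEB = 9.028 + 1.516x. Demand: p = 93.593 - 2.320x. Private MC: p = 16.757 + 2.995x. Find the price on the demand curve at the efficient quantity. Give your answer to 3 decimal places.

P = 41.157

Social marginal cost = private MC − MEB = 7.729 + 1.479x.
Set SMC = demand: 7.729 + 1.479x = 93.593 - 2.320x → x* = 22.6017.
Consumer price on the demand curve at x*: 93.593 − 2.320×22.6017 = 41.1571.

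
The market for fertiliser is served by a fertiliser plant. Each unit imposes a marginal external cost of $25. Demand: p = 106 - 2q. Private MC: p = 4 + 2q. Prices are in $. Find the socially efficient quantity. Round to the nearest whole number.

q* = 19

Social marginal cost = private MC + MEC = 29 + 2q.
Set SMC = demand: 29 + 2q = 106 - 2q → q* = 19.2500.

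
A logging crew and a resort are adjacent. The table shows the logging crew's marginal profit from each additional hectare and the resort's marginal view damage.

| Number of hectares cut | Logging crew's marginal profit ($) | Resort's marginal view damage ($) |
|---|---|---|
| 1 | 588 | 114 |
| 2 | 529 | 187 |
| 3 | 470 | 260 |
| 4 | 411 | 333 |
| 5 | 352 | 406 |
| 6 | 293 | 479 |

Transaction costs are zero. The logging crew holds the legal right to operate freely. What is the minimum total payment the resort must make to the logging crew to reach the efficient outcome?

Left alone the logging crew would choose level 6 (marginal profit stays positive).
Efficient level: k* = 4 (marginal profit ≥ marginal view damage through 4).
The resort must at least cover the logging crew's forgone profit from cutting 6→4: 352 + 293 = 645.

$645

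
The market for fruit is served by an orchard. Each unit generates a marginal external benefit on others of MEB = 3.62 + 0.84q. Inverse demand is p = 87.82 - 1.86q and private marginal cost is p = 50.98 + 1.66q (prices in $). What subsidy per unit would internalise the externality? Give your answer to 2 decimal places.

Social marginal cost = private MC − MEB = 47.36 + 0.82q.
Set SMC = demand: 47.36 + 0.82q = 87.82 - 1.86q → q* = 15.0970.
The Pigouvian subsidy equals MEB at q*: 3.62 + 0.84×15.0970 = 16.3015.

subsidy = $16.30 per unit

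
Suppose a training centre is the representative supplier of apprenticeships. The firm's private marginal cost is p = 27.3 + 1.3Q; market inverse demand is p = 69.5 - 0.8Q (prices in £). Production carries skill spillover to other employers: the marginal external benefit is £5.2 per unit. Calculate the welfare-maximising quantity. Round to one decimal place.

Social marginal cost = private MC − MEB = 22.1 + 1.3Q.
Set SMC = demand: 22.1 + 1.3Q = 69.5 - 0.8Q → Q* = 22.5714.

Q* = 22.6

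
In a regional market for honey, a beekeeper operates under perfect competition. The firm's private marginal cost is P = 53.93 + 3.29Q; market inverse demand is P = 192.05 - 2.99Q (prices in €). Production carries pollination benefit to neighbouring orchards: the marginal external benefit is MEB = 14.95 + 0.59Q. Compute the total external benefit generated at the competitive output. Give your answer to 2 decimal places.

€471.50

Market equilibrium (private): 53.93 + 3.29Q = 192.05 - 2.99Q → Q_m = 21.9936.
Total external benefit = ∫₀^{Q_m} (14.95 + 0.59Q) dQ = 14.95×21.9936 + ½×0.59×21.9936² = 471.5013.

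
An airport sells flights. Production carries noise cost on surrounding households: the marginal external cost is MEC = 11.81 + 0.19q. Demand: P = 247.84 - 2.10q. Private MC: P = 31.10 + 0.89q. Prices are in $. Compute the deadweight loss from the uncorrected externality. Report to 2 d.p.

DWL = $102.91

Market equilibrium (private): 31.10 + 0.89q = 247.84 - 2.10q → q_m = 72.4883.
Social marginal cost = private MC + MEC = 42.91 + 1.08q.
Set SMC = demand: 42.91 + 1.08q = 247.84 - 2.10q → q* = 64.4434.
The loss is the area between SMC and demand from q* to q_m; with linear curves that's a triangle of height MEC(q_m).
DWL = ½ × 8.0449 × 25.5828 = 102.9055.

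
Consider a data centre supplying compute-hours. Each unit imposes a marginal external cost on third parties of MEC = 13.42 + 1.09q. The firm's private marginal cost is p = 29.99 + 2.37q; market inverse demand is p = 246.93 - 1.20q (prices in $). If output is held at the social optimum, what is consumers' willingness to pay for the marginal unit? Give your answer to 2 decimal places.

P = $194.52

Social marginal cost = private MC + MEC = 43.41 + 3.46q.
Set SMC = demand: 43.41 + 3.46q = 246.93 - 1.20q → q* = 43.6738.
Consumer price on the demand curve at q*: 246.93 − 1.20×43.6738 = 194.5214.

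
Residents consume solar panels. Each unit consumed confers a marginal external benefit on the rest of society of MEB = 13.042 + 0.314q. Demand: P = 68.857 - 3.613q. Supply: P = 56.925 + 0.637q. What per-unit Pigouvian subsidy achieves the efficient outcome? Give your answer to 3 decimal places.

subsidy = 15.034 per unit

Social marginal benefit = demand + MEB = 81.899 - 3.299q.
Set SMB = MC: 81.899 - 3.299q = 56.925 + 0.637q → q* = 6.3450.
The Pigouvian subsidy equals MEB at q*: 13.042 + 0.314×6.3450 = 15.0343.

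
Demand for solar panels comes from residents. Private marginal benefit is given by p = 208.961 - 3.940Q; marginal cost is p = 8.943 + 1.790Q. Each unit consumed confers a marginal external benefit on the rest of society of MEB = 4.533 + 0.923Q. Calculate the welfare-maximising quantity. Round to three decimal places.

Social marginal benefit = demand + MEB = 213.494 - 3.017Q.
Set SMB = MC: 213.494 - 3.017Q = 8.943 + 1.790Q → Q* = 42.5527.

Q* = 42.553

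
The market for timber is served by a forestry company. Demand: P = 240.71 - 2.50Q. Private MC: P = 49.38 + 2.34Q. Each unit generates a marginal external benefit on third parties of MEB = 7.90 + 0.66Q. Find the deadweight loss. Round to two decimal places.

DWL = 138.20

Market equilibrium (private): 49.38 + 2.34Q = 240.71 - 2.50Q → Q_m = 39.5310.
Social marginal cost = private MC − MEB = 41.48 + 1.68Q.
Set SMC = demand: 41.48 + 1.68Q = 240.71 - 2.50Q → Q* = 47.6627.
The welfare-loss triangle has base |Q_m − Q*| and height MEB(Q_m) (the vertical gap between SMC and demand is zero at Q* and MEB at Q_m).
DWL = ½ × 8.1317 × 33.9905 = 138.2003.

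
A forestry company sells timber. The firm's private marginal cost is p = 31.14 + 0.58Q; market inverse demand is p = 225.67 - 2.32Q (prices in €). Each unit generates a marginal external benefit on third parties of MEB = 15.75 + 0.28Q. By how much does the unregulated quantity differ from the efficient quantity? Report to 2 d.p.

Market equilibrium (private): 31.14 + 0.58Q = 225.67 - 2.32Q → Q_m = 67.0793.
Social marginal cost = private MC − MEB = 15.39 + 0.30Q.
Set SMC = demand: 15.39 + 0.30Q = 225.67 - 2.32Q → Q* = 80.2595.
Gap = |67.0793 − 80.2595| = 13.1802.

13.18 units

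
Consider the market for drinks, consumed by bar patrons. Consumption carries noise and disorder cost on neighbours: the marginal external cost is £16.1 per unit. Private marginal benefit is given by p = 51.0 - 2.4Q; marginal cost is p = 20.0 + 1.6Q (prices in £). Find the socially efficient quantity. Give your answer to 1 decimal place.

Q* = 3.7

Social marginal benefit = demand − MEC = 34.9 - 2.4Q.
Set SMB = MC: 34.9 - 2.4Q = 20.0 + 1.6Q → Q* = 3.7250.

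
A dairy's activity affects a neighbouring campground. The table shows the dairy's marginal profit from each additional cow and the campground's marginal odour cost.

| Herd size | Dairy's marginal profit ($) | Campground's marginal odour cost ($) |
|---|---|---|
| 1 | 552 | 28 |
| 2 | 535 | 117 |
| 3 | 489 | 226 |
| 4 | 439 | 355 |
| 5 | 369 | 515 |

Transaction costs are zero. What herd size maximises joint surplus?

Bargaining reaches the level where marginal profit last exceeds marginal odour cost.
That holds through level 4 (439 ≥ 355) but not at 5 (369 < 515).

4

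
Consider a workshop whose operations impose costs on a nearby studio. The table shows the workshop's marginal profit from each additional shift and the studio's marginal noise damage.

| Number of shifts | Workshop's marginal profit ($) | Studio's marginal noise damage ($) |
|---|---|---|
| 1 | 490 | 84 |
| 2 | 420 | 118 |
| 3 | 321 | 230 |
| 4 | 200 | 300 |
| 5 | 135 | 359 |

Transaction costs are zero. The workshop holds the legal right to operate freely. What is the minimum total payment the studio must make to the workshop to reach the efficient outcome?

Left alone the workshop would choose level 5 (marginal profit stays positive).
Efficient level: k* = 3 (marginal profit ≥ marginal noise damage through 3).
The studio must at least cover the workshop's forgone profit from cutting 5→3: 200 + 135 = 335.

$335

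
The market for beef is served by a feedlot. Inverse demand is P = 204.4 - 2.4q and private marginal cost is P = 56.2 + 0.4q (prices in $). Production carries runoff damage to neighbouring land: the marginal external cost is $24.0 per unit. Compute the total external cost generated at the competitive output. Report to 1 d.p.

$1270.3

Market equilibrium (private): 56.2 + 0.4q = 204.4 - 2.4q → q_m = 52.9286.
Total external cost = MEC × q_m = 24.0 × 52.9286 = 1270.2864.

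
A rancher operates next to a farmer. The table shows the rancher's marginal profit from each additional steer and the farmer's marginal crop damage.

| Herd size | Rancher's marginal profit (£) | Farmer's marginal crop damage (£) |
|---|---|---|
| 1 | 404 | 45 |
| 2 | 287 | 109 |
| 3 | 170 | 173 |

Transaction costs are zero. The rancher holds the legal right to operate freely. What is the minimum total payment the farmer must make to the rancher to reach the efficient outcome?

£170

Left alone the rancher would choose level 3 (marginal profit stays positive).
Efficient level: k* = 2 (marginal profit ≥ marginal crop damage through 2).
The farmer must at least cover the rancher's forgone profit from cutting 3→2: 170 = 170.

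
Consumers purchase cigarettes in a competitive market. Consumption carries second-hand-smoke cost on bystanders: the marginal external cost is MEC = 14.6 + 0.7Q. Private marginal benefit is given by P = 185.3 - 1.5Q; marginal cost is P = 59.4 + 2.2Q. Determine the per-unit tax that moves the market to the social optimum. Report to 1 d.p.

Social marginal benefit = demand − MEC = 170.7 - 2.2Q.
Set SMB = MC: 170.7 - 2.2Q = 59.4 + 2.2Q → Q* = 25.2955.
The Pigouvian tax equals MEC at Q*: 14.6 + 0.7×25.2955 = 32.3069.

tax = 32.3 per unit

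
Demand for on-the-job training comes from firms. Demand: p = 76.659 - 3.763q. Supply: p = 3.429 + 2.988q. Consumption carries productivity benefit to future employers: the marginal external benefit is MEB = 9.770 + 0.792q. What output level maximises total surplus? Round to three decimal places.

Social marginal benefit = demand + MEB = 86.429 - 2.971q.
Set SMB = MC: 86.429 - 2.971q = 3.429 + 2.988q → q* = 13.9285.

q* = 13.929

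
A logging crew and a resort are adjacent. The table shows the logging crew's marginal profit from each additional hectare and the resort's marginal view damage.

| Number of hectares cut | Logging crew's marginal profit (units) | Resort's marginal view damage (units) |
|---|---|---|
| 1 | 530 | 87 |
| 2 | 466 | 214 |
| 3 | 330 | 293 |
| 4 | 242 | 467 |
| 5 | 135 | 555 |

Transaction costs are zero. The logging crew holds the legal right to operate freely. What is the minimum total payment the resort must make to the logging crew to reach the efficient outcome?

Left alone the logging crew would choose level 5 (marginal profit stays positive).
Efficient level: k* = 3 (marginal profit ≥ marginal view damage through 3).
The resort must at least cover the logging crew's forgone profit from cutting 5→3: 242 + 135 = 377.

377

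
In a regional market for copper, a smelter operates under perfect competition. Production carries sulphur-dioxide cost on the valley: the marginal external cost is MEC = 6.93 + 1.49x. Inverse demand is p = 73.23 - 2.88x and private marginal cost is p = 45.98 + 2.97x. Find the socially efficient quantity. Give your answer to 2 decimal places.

Social marginal cost = private MC + MEC = 52.91 + 4.46x.
Set SMC = demand: 52.91 + 4.46x = 73.23 - 2.88x → x* = 2.7684.

x* = 2.77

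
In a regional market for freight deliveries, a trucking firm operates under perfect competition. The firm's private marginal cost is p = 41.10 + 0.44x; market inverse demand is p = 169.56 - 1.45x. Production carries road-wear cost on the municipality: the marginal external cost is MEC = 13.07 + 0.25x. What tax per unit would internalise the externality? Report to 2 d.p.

tax = 26.55 per unit

Social marginal cost = private MC + MEC = 54.17 + 0.69x.
Set SMC = demand: 54.17 + 0.69x = 169.56 - 1.45x → x* = 53.9206.
The Pigouvian tax equals MEC at x*: 13.07 + 0.25×53.9206 = 26.5502.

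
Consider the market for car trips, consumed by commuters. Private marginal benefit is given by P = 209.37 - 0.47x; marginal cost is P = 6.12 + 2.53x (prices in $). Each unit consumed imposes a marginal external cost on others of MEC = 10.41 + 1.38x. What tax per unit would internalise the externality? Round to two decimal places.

Social marginal benefit = demand − MEC = 198.96 - 1.85x.
Set SMB = MC: 198.96 - 1.85x = 6.12 + 2.53x → x* = 44.0274.
The Pigouvian tax equals MEC at x*: 10.41 + 1.38×44.0274 = 71.1678.

tax = $71.17 per unit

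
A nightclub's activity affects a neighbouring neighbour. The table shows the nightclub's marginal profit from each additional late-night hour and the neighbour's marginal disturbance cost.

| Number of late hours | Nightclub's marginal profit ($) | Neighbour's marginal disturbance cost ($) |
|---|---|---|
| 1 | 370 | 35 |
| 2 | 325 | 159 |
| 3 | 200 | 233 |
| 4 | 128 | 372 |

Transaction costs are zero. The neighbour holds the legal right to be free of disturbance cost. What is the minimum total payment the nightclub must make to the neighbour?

Efficient level: marginal profit ≥ marginal disturbance cost through level 2, so k* = 2.
With the neighbour holding the right, the nightclub must at least compensate total damage at k*: 35 + 159 = 194.

$194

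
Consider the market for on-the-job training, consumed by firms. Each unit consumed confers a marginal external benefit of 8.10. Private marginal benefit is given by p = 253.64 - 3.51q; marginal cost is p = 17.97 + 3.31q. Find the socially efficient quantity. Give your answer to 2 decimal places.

Social marginal benefit = demand + MEB = 261.74 - 3.51q.
Set SMB = MC: 261.74 - 3.51q = 17.97 + 3.31q → q* = 35.7434.

q* = 35.74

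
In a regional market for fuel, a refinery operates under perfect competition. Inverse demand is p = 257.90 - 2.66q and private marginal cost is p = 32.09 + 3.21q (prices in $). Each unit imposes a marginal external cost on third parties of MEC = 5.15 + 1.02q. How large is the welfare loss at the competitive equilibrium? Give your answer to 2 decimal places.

Market equilibrium (private): 32.09 + 3.21q = 257.90 - 2.66q → q_m = 38.4685.
Social marginal cost = private MC + MEC = 37.24 + 4.23q.
Set SMC = demand: 37.24 + 4.23q = 257.90 - 2.66q → q* = 32.0261.
Between q* and q_m the wedge SMC − demand runs linearly from 0 to MEC(q_m), so the loss is a triangle.
DWL = ½ × 6.4424 × 44.3879 = 142.9823.

DWL = $142.98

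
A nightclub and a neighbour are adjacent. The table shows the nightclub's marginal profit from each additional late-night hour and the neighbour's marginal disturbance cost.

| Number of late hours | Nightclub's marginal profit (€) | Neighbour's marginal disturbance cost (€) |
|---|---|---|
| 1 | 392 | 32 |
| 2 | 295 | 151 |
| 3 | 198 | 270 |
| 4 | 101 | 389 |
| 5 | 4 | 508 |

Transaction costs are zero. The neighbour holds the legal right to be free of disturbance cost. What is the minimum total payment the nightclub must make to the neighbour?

Efficient level: marginal profit ≥ marginal disturbance cost through level 2, so k* = 2.
With the neighbour holding the right, the nightclub must at least compensate total damage at k*: 32 + 151 = 183.

€183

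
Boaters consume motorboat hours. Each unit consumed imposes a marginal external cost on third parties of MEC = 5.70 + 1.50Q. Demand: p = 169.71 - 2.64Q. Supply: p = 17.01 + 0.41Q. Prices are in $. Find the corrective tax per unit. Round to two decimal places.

tax = $54.16 per unit

Social marginal benefit = demand − MEC = 164.01 - 4.14Q.
Set SMB = MC: 164.01 - 4.14Q = 17.01 + 0.41Q → Q* = 32.3077.
The Pigouvian tax equals MEC at Q*: 5.70 + 1.50×32.3077 = 54.1616.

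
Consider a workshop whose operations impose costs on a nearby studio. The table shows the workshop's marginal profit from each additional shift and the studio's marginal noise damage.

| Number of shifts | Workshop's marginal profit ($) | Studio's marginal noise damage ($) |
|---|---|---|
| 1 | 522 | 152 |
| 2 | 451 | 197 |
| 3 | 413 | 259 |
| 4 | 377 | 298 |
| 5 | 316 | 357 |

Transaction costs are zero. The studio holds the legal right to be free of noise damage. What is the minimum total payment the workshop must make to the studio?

$906

Efficient level: marginal profit ≥ marginal noise damage through level 4, so k* = 4.
With the studio holding the right, the workshop must at least compensate total damage at k*: 152 + 197 + 259 + 298 = 906.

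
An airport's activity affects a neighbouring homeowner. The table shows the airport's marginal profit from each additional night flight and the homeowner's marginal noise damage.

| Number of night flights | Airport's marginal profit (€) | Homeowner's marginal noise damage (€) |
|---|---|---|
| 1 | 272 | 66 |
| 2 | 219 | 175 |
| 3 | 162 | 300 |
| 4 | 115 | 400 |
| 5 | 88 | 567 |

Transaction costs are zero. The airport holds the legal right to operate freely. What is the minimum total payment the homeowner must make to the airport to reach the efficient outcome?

€365

Left alone the airport would choose level 5 (marginal profit stays positive).
Efficient level: k* = 2 (marginal profit ≥ marginal noise damage through 2).
The homeowner must at least cover the airport's forgone profit from cutting 5→2: 162 + 115 + 88 = 365.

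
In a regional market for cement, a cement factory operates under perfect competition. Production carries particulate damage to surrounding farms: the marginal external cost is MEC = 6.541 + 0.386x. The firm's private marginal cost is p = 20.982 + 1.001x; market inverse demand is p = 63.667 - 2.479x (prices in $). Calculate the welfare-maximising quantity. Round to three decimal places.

x* = 9.349

Social marginal cost = private MC + MEC = 27.523 + 1.387x.
Set SMC = demand: 27.523 + 1.387x = 63.667 - 2.479x → x* = 9.3492.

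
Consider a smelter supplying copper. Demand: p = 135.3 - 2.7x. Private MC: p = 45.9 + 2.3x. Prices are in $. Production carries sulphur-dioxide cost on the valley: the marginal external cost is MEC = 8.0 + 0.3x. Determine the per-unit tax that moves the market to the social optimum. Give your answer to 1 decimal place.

Social marginal cost = private MC + MEC = 53.9 + 2.6x.
Set SMC = demand: 53.9 + 2.6x = 135.3 - 2.7x → x* = 15.3585.
The Pigouvian tax equals MEC at x*: 8.0 + 0.3×15.3585 = 12.6076.

tax = $12.6 per unit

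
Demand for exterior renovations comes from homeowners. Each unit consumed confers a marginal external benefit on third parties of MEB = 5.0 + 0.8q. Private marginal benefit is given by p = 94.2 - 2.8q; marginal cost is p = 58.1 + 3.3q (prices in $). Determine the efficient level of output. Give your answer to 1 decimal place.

q* = 7.8

Social marginal benefit = demand + MEB = 99.2 - 2.0q.
Set SMB = MC: 99.2 - 2.0q = 58.1 + 3.3q → q* = 7.7547.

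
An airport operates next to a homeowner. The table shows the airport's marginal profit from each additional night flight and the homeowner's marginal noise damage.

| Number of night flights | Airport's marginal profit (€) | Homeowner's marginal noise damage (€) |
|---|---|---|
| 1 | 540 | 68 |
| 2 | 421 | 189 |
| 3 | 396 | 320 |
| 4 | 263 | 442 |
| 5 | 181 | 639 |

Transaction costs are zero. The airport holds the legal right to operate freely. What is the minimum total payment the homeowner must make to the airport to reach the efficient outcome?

€444

Left alone the airport would choose level 5 (marginal profit stays positive).
Efficient level: k* = 3 (marginal profit ≥ marginal noise damage through 3).
The homeowner must at least cover the airport's forgone profit from cutting 5→3: 263 + 181 = 444.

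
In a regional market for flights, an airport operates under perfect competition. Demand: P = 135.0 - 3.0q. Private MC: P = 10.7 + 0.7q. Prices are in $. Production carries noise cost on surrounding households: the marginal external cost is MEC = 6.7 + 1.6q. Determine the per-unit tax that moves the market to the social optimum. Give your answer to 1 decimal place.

Social marginal cost = private MC + MEC = 17.4 + 2.3q.
Set SMC = demand: 17.4 + 2.3q = 135.0 - 3.0q → q* = 22.1887.
The Pigouvian tax equals MEC at q*: 6.7 + 1.6×22.1887 = 42.2019.

tax = $42.2 per unit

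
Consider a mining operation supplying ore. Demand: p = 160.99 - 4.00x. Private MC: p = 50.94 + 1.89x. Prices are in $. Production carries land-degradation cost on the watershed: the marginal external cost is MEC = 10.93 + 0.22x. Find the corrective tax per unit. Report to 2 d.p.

Social marginal cost = private MC + MEC = 61.87 + 2.11x.
Set SMC = demand: 61.87 + 2.11x = 160.99 - 4.00x → x* = 16.2226.
The Pigouvian tax equals MEC at x*: 10.93 + 0.22×16.2226 = 14.4990.

tax = $14.50 per unit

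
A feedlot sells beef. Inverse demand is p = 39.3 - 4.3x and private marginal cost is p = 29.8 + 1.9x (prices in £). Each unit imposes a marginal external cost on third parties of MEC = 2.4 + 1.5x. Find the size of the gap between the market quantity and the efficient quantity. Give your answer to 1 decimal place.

Market equilibrium (private): 29.8 + 1.9x = 39.3 - 4.3x → x_m = 1.5323.
Social marginal cost = private MC + MEC = 32.2 + 3.4x.
Set SMC = demand: 32.2 + 3.4x = 39.3 - 4.3x → x* = 0.9221.
Gap = |1.5323 − 0.9221| = 0.6102.

0.6 units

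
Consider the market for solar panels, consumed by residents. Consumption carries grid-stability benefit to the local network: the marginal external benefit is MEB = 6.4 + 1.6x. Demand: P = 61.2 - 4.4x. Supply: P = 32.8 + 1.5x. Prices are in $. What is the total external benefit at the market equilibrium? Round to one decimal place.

$49.3

Market equilibrium (private): 32.8 + 1.5x = 61.2 - 4.4x → x_m = 4.8136.
Total external benefit = ∫₀^{x_m} (6.4 + 1.6x) dx = 6.4×4.8136 + ½×1.6×4.8136² = 49.3436.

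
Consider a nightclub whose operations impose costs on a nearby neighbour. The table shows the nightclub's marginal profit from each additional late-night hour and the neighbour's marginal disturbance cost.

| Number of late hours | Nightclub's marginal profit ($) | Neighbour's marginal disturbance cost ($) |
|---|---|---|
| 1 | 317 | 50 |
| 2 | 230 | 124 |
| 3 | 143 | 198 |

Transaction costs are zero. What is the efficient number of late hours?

Bargaining reaches the level where marginal profit last exceeds marginal disturbance cost.
That holds through level 2 (230 ≥ 124) but not at 3 (143 < 198).

2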